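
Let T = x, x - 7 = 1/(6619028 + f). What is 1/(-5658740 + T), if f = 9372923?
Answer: -15991951/90494180858082 ≈ -1.7672e-7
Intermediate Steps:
x = 111943658/15991951 (x = 7 + 1/(6619028 + 9372923) = 7 + 1/15991951 = 111943658/15991951 ≈ 7.0000)
T = 111943658/15991951 ≈ 7.0000
1/(-5658740 + T) = 1/(-5658740 + 111943658/15991951) = 1/(-90494180858082/15991951) = -15991951/90494180858082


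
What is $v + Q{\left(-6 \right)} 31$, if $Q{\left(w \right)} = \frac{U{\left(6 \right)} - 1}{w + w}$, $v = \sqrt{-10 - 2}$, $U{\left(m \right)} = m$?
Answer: $- \frac{155}{12} + 2 i \sqrt{3} \approx -12.917 + 3.4641 i$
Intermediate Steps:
$v = 2 i \sqrt{3}$ ($v = \sqrt{-12} = 2 i \sqrt{3} \approx 3.4641 i$)
$Q{\left(w \right)} = \frac{5}{2 w}$ ($Q{\left(w \right)} = \frac{6 - 1}{w + w} = \frac{5}{2 w}$)
$v + Q{\left(-6 \right)} 31 = 2 i \sqrt{3} + \frac{5}{2 \left(-6\right)} 31 = 2 i \sqrt{3} + \frac{5}{2} \left(- \frac{1}{6}\right) 31 = 2 i \sqrt{3} - \frac{155}{12} = - \frac{155}{12} + 2 i \sqrt{3}$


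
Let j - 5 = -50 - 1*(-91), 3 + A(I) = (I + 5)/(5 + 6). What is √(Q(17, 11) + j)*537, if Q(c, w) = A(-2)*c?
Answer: 1074*I*√11/11 ≈ 323.82*I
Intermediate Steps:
A(I) = -28/11 + I/11 (A(I) = -3 + (I + 5)/(5 + 6) = -3 + (5 + I)/11 = -3 + (5 + I)*(1/11) = -3 + (5/11 + I/11) = -28/11 + I/11)
Q(c, w) = -30*c/11 (Q(c, w) = (-28/11 + (1/11)*(-2))*c = (-28/11 - 2/11)*c = -30*c/11)
j = 46 (j = 5 + (-50 - 1*(-91)) = 5 + (-50 + 91) = 5 + 41 = 46)
√(Q(17, 11) + j)*537 = √(-30/11*17 + 46)*537 = √(-510/11 + 46)*537 = √(-4/11)*537 = (2*I*√11/11)*537 = 1074*I*√11/11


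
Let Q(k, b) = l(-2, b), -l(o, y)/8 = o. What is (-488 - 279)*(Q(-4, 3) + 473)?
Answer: -375063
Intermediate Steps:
l(o, y) = -8*o
Q(k, b) = 16 (Q(k, b) = -8*(-2) = 16)
(-488 - 279)*(Q(-4, 3) + 473) = (-488 - 279)*(16 + 473) = -767*489 = -375063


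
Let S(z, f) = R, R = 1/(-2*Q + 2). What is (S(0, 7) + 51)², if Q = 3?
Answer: 41209/16 ≈ 2575.6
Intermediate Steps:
R = -¼ (R = 1/(-2*3 + 2) = 1/(-6 + 2) = 1/(-4) = -¼ ≈ -0.25000)
S(z, f) = -¼
(S(0, 7) + 51)² = (-¼ + 51)² = (203/4)² = 41209/16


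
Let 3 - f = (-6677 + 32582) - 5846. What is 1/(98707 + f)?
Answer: 1/78651 ≈ 1.2714e-5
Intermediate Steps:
f = -20056 (f = 3 - ((-6677 + 32582) - 5846) = 3 - (25905 - 5846) = 3 - 1*20059 = 3 - 20059 = -20056)
1/(98707 + f) = 1/(98707 - 20056) = 1/78651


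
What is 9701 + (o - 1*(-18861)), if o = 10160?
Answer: 38722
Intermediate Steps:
9701 + (o - 1*(-18861)) = 9701 + (10160 - 1*(-18861)) = 9701 + (10160 + 18861) = 9701 + 29021 = 38722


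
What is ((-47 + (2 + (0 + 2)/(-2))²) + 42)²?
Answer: 16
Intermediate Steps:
((-47 + (2 + (0 + 2)/(-2))²) + 42)² = ((-47 + (2 + 2*(-½))²) + 42)² = ((-47 + (2 - 1)²) + 42)² = ((-47 + 1²) + 42)² = ((-47 + 1) + 42)² = (-46 + 42)² = (-4)² = 16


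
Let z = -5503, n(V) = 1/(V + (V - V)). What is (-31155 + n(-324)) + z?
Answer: -11877193/324 ≈ -36658.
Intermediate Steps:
n(V) = 1/V (n(V) = 1/(V + 0) = 1/V)
(-31155 + n(-324)) + z = (-31155 + 1/(-324)) - 5503 = (-31155 - 1/324) - 5503 = -10094221/324 - 5503 = -11877193/324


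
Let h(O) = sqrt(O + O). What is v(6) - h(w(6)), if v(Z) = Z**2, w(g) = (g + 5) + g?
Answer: 36 - sqrt(34) ≈ 30.169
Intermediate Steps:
w(g) = 5 + 2*g (w(g) = (5 + g) + g = 5 + 2*g)
h(O) = sqrt(2)*sqrt(O) (h(O) = sqrt(2*O) = sqrt(2)*sqrt(O))
v(6) - h(w(6)) = 6**2 - sqrt(2)*sqrt(5 + 2*6) = 36 - sqrt(2)*sqrt(5 + 12) = 36 - sqrt(2)*sqrt(17) = 36 - sqrt(34)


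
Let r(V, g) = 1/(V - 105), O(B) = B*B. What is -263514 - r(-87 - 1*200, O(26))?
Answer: -103297487/392 ≈ -2.6351e+5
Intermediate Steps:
O(B) = B**2
r(V, g) = 1/(-105 + V)
-263514 - r(-87 - 1*200, O(26)) = -263514 - 1/(-105 + (-87 - 1*200)) = -263514 - 1/(-105 + (-87 - 200)) = -263514 - 1/(-105 - 287) = -263514 - 1/(-392) = -263514 - 1*(-1/392) = -263514 + 1/392 = -103297487/392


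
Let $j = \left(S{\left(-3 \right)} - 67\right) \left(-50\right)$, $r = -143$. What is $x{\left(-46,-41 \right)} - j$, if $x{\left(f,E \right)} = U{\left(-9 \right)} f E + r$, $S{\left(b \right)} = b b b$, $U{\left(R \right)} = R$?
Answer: $-21817$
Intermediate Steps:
$S{\left(b \right)} = b^{3}$ ($S{\left(b \right)} = b^{2} b = b^{3}$)
$x{\left(f,E \right)} = -143 - 9 E f$ ($x{\left(f,E \right)} = - 9 f E - 143 = - 9 E f - 143 = -143 - 9 E f$)
$j = 4700$ ($j = \left(\left(-3\right)^{3} - 67\right) \left(-50\right) = \left(-27 - 67\right) \left(-50\right) = \left(-94\right) \left(-50\right) = 4700$)
$x{\left(-46,-41 \right)} - j = \left(-143 - \left(-369\right) \left(-46\right)\right) - 4700 = \left(-143 - 16974\right) - 4700 = -17117 - 4700 = -21817$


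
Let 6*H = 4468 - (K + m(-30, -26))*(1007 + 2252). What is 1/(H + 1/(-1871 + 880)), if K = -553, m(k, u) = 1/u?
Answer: 154596/46554532883 ≈ 3.3208e-6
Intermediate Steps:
H = 46977329/156 (H = (4468 - (-553 + 1/(-26))*(1007 + 2252))/6 = (4468 - (-553 - 1/26)*3259)/6 = (4468 - (-14379)*3259/26)/6 = (4468 - 1*(-46861161/26))/6 = (4468 + 46861161/26)/6 = (⅙)*(46977329/26) = 46977329/156 ≈ 3.0114e+5)
1/(H + 1/(-1871 + 880)) = 1/(46977329/156 + 1/(-1871 + 880)) = 1/(46977329/156 + 1/(-991)) = 1/(46977329/156 - 1/991) = 1/(46554532883/154596) = 154596/46554532883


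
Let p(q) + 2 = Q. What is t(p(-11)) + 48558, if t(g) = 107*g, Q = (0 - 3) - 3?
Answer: 47702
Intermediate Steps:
Q = -6 (Q = -3 - 3 = -6)
p(q) = -8 (p(q) = -2 - 6 = -8)
t(p(-11)) + 48558 = 107*(-8) + 48558 = -856 + 48558 = 47702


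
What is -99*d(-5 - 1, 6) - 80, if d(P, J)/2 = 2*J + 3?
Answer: -3050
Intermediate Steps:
d(P, J) = 6 + 4*J (d(P, J) = 2*(2*J + 3) = 2*(3 + 2*J) = 6 + 4*J)
-99*d(-5 - 1, 6) - 80 = -99*(6 + 4*6) - 80 = -99*(6 + 24) - 80 = -99*30 - 80 = -2970 - 80 = -3050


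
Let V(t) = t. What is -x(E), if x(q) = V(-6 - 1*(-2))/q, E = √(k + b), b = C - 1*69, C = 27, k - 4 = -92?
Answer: -2*I*√130/65 ≈ -0.35082*I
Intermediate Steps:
k = -88 (k = 4 - 92 = -88)
b = -42 (b = 27 - 1*69 = 27 - 69 = -42)
E = I*√130 (E = √(-88 - 42) = √(-130) = I*√130 ≈ 11.402*I)
x(q) = -4/q (x(q) = (-6 - 1*(-2))/q = (-6 + 2)/q = -4/q)
-x(E) = -(-4)/(I*√130) = -(-4)*(-I*√130/130) = -2*I*√130/65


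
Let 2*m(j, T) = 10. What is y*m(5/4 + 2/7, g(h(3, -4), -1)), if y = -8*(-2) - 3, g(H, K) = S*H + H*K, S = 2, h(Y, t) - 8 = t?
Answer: 65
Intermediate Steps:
h(Y, t) = 8 + t
g(H, K) = 2*H + H*K
m(j, T) = 5 (m(j, T) = (½)*10 = 5)
y = 13 (y = 16 - 3 = 13)
y*m(5/4 + 2/7, g(h(3, -4), -1)) = 13*5 = 65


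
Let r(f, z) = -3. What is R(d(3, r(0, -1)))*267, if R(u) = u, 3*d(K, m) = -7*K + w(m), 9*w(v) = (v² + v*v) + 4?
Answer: -14863/9 ≈ -1651.4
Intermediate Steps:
w(v) = 4/9 + 2*v²/9 (w(v) = ((v² + v*v) + 4)/9 = ((v² + v²) + 4)/9 = (2*v² + 4)/9 = (4 + 2*v²)/9 = 4/9 + 2*v²/9)
d(K, m) = 4/27 - 7*K/3 + 2*m²/27 (d(K, m) = (-7*K + (4/9 + 2*m²/9))/3 = (4/9 - 7*K + 2*m²/9)/3 = 4/27 - 7*K/3 + 2*m²/27)
R(d(3, r(0, -1)))*267 = (4/27 - 7/3*3 + (2/27)*(-3)²)*267 = (4/27 - 7 + (2/27)*9)*267 = (4/27 - 7 + ⅔)*267 = -167/27*267 = -14863/9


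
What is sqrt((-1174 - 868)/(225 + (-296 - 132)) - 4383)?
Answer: I*sqrt(180204521)/203 ≈ 66.128*I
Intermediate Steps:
sqrt((-1174 - 868)/(225 + (-296 - 132)) - 4383) = sqrt(-2042/(225 - 428) - 4383) = sqrt(-2042/(-203) - 4383) = sqrt(-2042*(-1/203) - 4383) = sqrt(2042/203 - 4383) = sqrt(-887707/203) = I*sqrt(180204521)/203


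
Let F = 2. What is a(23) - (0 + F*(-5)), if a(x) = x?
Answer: 33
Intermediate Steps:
a(23) - (0 + F*(-5)) = 23 - (0 + 2*(-5)) = 23 - (0 - 10) = 23 - 1*(-10) = 23 + 10 = 33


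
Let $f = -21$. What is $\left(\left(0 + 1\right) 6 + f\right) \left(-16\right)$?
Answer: $240$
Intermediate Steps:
$\left(\left(0 + 1\right) 6 + f\right) \left(-16\right) = \left(\left(0 + 1\right) 6 - 21\right) \left(-16\right) = \left(1 \cdot 6 - 21\right) \left(-16\right) = \left(6 - 21\right) \left(-16\right) = \left(-15\right) \left(-16\right) = 240$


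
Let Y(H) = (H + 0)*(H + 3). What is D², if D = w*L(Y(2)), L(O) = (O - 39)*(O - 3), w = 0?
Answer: 0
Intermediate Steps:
Y(H) = H*(3 + H)
L(O) = (-39 + O)*(-3 + O)
D = 0 (D = 0*(117 + (2*(3 + 2))² - 84*(3 + 2)) = 0*(117 + (2*5)² - 84*5) = 0*(117 + 10² - 42*10) = 0*(117 + 100 - 420) = 0*(-203) = 0)
D² = 0² = 0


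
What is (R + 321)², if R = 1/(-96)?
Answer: 949564225/9216 ≈ 1.0303e+5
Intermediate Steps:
R = -1/96 ≈ -0.010417
(R + 321)² = (-1/96 + 321)² = (30815/96)² = 949564225/9216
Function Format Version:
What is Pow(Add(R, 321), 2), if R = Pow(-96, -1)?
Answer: Rational(949564225, 9216) ≈ 1.0303e+5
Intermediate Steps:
R = Rational(-1, 96) ≈ -0.010417
Pow(Add(R, 321), 2) = Pow(Add(Rational(-1, 96), 321), 2) = Pow(Rational(30815, 96), 2) = Rational(949564225, 9216)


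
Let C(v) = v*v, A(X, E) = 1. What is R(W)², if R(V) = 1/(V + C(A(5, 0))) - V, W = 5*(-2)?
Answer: 7921/81 ≈ 97.790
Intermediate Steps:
C(v) = v²
W = -10
R(V) = 1/(1 + V) - V (R(V) = 1/(V + 1²) - V = 1/(V + 1) - V = 1/(1 + V) - V)
R(W)² = ((1 - 1*(-10) - 1*(-10)²)/(1 - 10))² = ((1 + 10 - 1*100)/(-9))² = (-(1 + 10 - 100)/9)² = (-⅑*(-89))² = (89/9)² = 7921/81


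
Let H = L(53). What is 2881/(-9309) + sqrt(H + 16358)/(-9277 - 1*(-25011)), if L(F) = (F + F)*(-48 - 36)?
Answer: -2881/9309 + sqrt(7454)/15734 ≈ -0.30400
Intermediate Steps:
L(F) = -168*F (L(F) = (2*F)*(-84) = -168*F)
H = -8904 (H = -168*53 = -8904)
2881/(-9309) + sqrt(H + 16358)/(-9277 - 1*(-25011)) = 2881/(-9309) + sqrt(-8904 + 16358)/(-9277 - 1*(-25011)) = 2881*(-1/9309) + sqrt(7454)/(-9277 + 25011) = -2881/9309 + sqrt(7454)/15734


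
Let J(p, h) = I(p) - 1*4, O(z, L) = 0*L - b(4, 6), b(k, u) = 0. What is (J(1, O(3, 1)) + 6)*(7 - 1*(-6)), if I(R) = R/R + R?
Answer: 52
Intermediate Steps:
O(z, L) = 0 (O(z, L) = 0*L - 1*0 = 0 + 0 = 0)
I(R) = 1 + R
J(p, h) = -3 + p (J(p, h) = (1 + p) - 1*4 = (1 + p) - 4 = -3 + p)
(J(1, O(3, 1)) + 6)*(7 - 1*(-6)) = ((-3 + 1) + 6)*(7 - 1*(-6)) = (-2 + 6)*(7 + 6) = 4*13 = 52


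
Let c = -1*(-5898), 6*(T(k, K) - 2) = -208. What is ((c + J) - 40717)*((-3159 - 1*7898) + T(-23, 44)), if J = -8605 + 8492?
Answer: 387384236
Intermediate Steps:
T(k, K) = -98/3 (T(k, K) = 2 + (⅙)*(-208) = 2 - 104/3 = -98/3)
c = 5898
J = -113
((c + J) - 40717)*((-3159 - 1*7898) + T(-23, 44)) = ((5898 - 113) - 40717)*((-3159 - 1*7898) - 98/3) = (5785 - 40717)*((-3159 - 7898) - 98/3) = -34932*(-11057 - 98/3) = -34932*(-33269/3) = 387384236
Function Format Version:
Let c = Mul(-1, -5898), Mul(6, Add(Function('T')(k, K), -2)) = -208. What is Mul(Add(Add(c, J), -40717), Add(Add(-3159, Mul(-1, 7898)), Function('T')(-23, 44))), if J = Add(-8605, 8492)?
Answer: 387384236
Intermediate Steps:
Function('T')(k, K) = Rational(-98, 3) (Function('T')(k, K) = Add(2, Mul(Rational(1, 6), -208)) = Add(2, Rational(-104, 3)) = Rational(-98, 3))
c = 5898
J = -113
Mul(Add(Add(c, J), -40717), Add(Add(-3159, Mul(-1, 7898)), Function('T')(-23, 44))) = Mul(Add(Add(5898, -113), -40717), Add(Add(-3159, Mul(-1, 7898)), Rational(-98, 3))) = Mul(Add(5785, -40717), Add(Add(-3159, -7898), Rational(-98, 3))) = Mul(-34932, Add(-11057, Rational(-98, 3))) = Mul(-34932, Rational(-33269, 3)) = 387384236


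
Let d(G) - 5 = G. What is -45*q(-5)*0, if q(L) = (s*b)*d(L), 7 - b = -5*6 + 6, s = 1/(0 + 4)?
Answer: 0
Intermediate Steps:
s = ¼ (s = 1/4 = ¼ ≈ 0.25000)
d(G) = 5 + G
b = 31 (b = 7 - (-5*6 + 6) = 7 - (-30 + 6) = 7 - 1*(-24) = 7 + 24 = 31)
q(L) = 155/4 + 31*L/4 (q(L) = ((¼)*31)*(5 + L) = 31*(5 + L)/4 = 155/4 + 31*L/4)
-45*q(-5)*0 = -45*(155/4 + (31/4)*(-5))*0 = -45*(155/4 - 155/4)*0 = -45*0*0 = 0*0 = 0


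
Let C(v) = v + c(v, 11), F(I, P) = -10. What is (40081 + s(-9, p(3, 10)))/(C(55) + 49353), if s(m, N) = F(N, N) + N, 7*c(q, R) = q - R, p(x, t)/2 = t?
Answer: 280637/345900 ≈ 0.81132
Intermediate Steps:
p(x, t) = 2*t
c(q, R) = -R/7 + q/7 (c(q, R) = (q - R)/7 = -R/7 + q/7)
s(m, N) = -10 + N
C(v) = -11/7 + 8*v/7 (C(v) = v + (-⅐*11 + v/7) = v + (-11/7 + v/7) = -11/7 + 8*v/7)
(40081 + s(-9, p(3, 10)))/(C(55) + 49353) = (40081 + (-10 + 2*10))/((-11/7 + (8/7)*55) + 49353) = (40081 + (-10 + 20))/((-11/7 + 440/7) + 49353) = (40081 + 10)/(429/7 + 49353) = 40091/(345900/7) = 40091*(7/345900) = 280637/345900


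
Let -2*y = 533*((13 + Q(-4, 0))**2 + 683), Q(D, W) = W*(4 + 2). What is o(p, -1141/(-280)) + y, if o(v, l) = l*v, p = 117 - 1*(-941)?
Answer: -4454933/20 ≈ -2.2275e+5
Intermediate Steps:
Q(D, W) = 6*W (Q(D, W) = W*6 = 6*W)
p = 1058 (p = 117 + 941 = 1058)
y = -227058 (y = -533*((13 + 6*0)**2 + 683)/2 = -533*((13 + 0)**2 + 683)/2 = -533*(13**2 + 683)/2 = -533*(169 + 683)/2 = -533*852/2 = -1/2*454116 = -227058)
o(p, -1141/(-280)) + y = -1141/(-280)*1058 - 227058 = -1141*(-1/280)*1058 - 227058 = (163/40)*1058 - 227058 = 86227/20 - 227058 = -4454933/20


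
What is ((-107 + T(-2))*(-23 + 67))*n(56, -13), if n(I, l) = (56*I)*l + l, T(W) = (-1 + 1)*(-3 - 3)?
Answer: 191996948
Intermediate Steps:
T(W) = 0 (T(W) = 0*(-6) = 0)
n(I, l) = l + 56*I*l (n(I, l) = 56*I*l + l = l + 56*I*l)
((-107 + T(-2))*(-23 + 67))*n(56, -13) = ((-107 + 0)*(-23 + 67))*(-13*(1 + 56*56)) = (-107*44)*(-13*(1 + 3136)) = -(-61204)*3137 = -4708*(-40781) = 191996948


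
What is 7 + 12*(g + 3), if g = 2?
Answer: 67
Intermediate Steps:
7 + 12*(g + 3) = 7 + 12*(2 + 3) = 7 + 12*5 = 7 + 60 = 67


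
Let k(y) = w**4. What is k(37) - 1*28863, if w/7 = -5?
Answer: 1471762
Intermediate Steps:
w = -35 (w = 7*(-5) = -35)
k(y) = 1500625 (k(y) = (-35)**4 = 1500625)
k(37) - 1*28863 = 1500625 - 1*28863 = 1500625 - 28863 = 1471762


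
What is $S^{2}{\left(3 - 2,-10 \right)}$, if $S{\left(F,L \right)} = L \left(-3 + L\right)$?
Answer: $16900$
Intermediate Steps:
$S^{2}{\left(3 - 2,-10 \right)} = \left(- 10 \left(-3 - 10\right)\right)^{2} = \left(\left(-10\right) \left(-13\right)\right)^{2} = 130^{2} = 16900$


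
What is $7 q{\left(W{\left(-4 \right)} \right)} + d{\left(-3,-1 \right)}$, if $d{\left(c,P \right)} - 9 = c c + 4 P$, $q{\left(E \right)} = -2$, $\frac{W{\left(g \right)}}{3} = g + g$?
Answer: $0$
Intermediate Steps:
$W{\left(g \right)} = 6 g$ ($W{\left(g \right)} = 3 \left(g + g\right) = 3 \cdot 2 g = 6 g$)
$d{\left(c,P \right)} = 9 + c^{2} + 4 P$ ($d{\left(c,P \right)} = 9 + \left(c c + 4 P\right) = 9 + \left(c^{2} + 4 P\right) = 9 + c^{2} + 4 P$)
$7 q{\left(W{\left(-4 \right)} \right)} + d{\left(-3,-1 \right)} = 7 \left(-2\right) + \left(9 + \left(-3\right)^{2} + 4 \left(-1\right)\right) = -14 + \left(9 + 9 - 4\right) = -14 + 14 = 0$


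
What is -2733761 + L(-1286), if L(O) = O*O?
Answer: -1079965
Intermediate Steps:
L(O) = O²
-2733761 + L(-1286) = -2733761 + (-1286)² = -2733761 + 1653796 = -1079965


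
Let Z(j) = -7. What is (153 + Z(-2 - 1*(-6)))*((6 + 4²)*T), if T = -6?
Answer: -19272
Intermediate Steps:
(153 + Z(-2 - 1*(-6)))*((6 + 4²)*T) = (153 - 7)*((6 + 4²)*(-6)) = 146*((6 + 16)*(-6)) = 146*(22*(-6)) = 146*(-132) = -19272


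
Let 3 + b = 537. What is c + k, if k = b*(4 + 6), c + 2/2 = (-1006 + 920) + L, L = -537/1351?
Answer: 7096266/1351 ≈ 5252.6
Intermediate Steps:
L = -537/1351 (L = -537*1/1351 = -537/1351 ≈ -0.39748)
c = -118074/1351 (c = -1 + ((-1006 + 920) - 537/1351) = -1 + (-86 - 537/1351) = -1 - 116723/1351 = -118074/1351 ≈ -87.397)
b = 534 (b = -3 + 537 = 534)
k = 5340 (k = 534*(4 + 6) = 534*10 = 5340)
c + k = -118074/1351 + 5340 = 7096266/1351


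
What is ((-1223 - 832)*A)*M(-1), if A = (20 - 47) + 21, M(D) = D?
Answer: -12330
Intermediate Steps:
A = -6 (A = -27 + 21 = -6)
((-1223 - 832)*A)*M(-1) = ((-1223 - 832)*(-6))*(-1) = -2055*(-6)*(-1) = 12330*(-1) = -12330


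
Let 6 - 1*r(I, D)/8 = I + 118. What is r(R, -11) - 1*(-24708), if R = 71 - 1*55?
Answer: 23684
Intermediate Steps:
R = 16 (R = 71 - 55 = 16)
r(I, D) = -896 - 8*I (r(I, D) = 48 - 8*(I + 118) = 48 - 8*(118 + I) = 48 + (-944 - 8*I) = -896 - 8*I)
r(R, -11) - 1*(-24708) = (-896 - 8*16) - 1*(-24708) = (-896 - 128) + 24708 = -1024 + 24708 = 23684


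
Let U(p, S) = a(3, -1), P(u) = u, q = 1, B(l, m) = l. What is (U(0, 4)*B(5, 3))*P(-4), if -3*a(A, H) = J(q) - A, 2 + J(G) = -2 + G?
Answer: -40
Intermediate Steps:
J(G) = -4 + G (J(G) = -2 + (-2 + G) = -4 + G)
a(A, H) = 1 + A/3 (a(A, H) = -((-4 + 1) - A)/3 = -(-3 - A)/3 = 1 + A/3)
U(p, S) = 2 (U(p, S) = 1 + (1/3)*3 = 1 + 1 = 2)
(U(0, 4)*B(5, 3))*P(-4) = (2*5)*(-4) = 10*(-4) = -40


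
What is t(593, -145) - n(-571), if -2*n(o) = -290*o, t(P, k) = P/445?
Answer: 36844368/445 ≈ 82796.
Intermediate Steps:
t(P, k) = P/445 (t(P, k) = P*(1/445) = P/445)
n(o) = 145*o (n(o) = -(-145)*o = 145*o)
t(593, -145) - n(-571) = (1/445)*593 - 145*(-571) = 593/445 - 1*(-82795) = 593/445 + 82795 = 36844368/445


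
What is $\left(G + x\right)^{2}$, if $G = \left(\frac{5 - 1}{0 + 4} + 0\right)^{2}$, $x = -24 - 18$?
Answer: $1681$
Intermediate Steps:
$x = -42$
$G = 1$ ($G = \left(\frac{4}{4} + 0\right)^{2} = \left(4 \cdot \frac{1}{4} + 0\right)^{2} = \left(1 + 0\right)^{2} = 1^{2} = 1$)
$\left(G + x\right)^{2} = \left(1 - 42\right)^{2} = \left(-41\right)^{2} = 1681$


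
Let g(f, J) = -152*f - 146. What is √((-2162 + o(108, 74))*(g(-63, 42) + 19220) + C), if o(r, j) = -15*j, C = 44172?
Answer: 2*I*√23424657 ≈ 9679.8*I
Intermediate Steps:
g(f, J) = -146 - 152*f
√((-2162 + o(108, 74))*(g(-63, 42) + 19220) + C) = √((-2162 - 15*74)*((-146 - 152*(-63)) + 19220) + 44172) = √((-2162 - 1110)*((-146 + 9576) + 19220) + 44172) = √(-3272*(9430 + 19220) + 44172) = √(-3272*28650 + 44172) = √(-93742800 + 44172) = √(-93698628) = 2*I*√23424657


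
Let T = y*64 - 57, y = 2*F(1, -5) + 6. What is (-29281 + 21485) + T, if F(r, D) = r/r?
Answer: -7341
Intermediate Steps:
F(r, D) = 1
y = 8 (y = 2*1 + 6 = 2 + 6 = 8)
T = 455 (T = 8*64 - 57 = 512 - 57 = 455)
(-29281 + 21485) + T = (-29281 + 21485) + 455 = -7796 + 455 = -7341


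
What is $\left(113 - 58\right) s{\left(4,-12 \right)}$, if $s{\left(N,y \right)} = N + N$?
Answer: $440$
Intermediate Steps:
$s{\left(N,y \right)} = 2 N$
$\left(113 - 58\right) s{\left(4,-12 \right)} = \left(113 - 58\right) 2 \cdot 4 = 55 \cdot 8 = 440$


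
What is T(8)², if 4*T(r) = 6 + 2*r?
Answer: 121/4 ≈ 30.250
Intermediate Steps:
T(r) = 3/2 + r/2 (T(r) = (6 + 2*r)/4 = 3/2 + r/2)
T(8)² = (3/2 + (½)*8)² = (3/2 + 4)² = (11/2)² = 121/4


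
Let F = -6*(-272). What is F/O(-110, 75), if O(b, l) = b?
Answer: -816/55 ≈ -14.836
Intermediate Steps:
F = 1632
F/O(-110, 75) = 1632/(-110) = 1632*(-1/110) = -816/55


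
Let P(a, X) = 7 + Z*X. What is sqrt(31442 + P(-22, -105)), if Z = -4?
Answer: 3*sqrt(3541) ≈ 178.52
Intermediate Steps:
P(a, X) = 7 - 4*X
sqrt(31442 + P(-22, -105)) = sqrt(31442 + (7 - 4*(-105))) = sqrt(31442 + (7 + 420)) = sqrt(31442 + 427) = sqrt(31869) = 3*sqrt(3541)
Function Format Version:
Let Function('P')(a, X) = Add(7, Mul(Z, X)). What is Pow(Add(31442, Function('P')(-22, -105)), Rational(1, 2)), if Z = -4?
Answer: Mul(3, Pow(3541, Rational(1, 2))) ≈ 178.52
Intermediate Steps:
Function('P')(a, X) = Add(7, Mul(-4, X))
Pow(Add(31442, Function('P')(-22, -105)), Rational(1, 2)) = Pow(Add(31442, Add(7, Mul(-4, -105))), Rational(1, 2)) = Pow(Add(31442, Add(7, 420)), Rational(1, 2)) = Pow(Add(31442, 427), Rational(1, 2)) = Pow(31869, Rational(1, 2)) = Mul(3, Pow(3541, Rational(1, 2)))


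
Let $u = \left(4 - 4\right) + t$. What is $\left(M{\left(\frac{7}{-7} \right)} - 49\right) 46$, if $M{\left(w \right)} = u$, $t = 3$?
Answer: $-2116$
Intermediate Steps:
$u = 3$ ($u = \left(4 - 4\right) + 3 = 0 + 3 = 3$)
$M{\left(w \right)} = 3$
$\left(M{\left(\frac{7}{-7} \right)} - 49\right) 46 = \left(3 - 49\right) 46 = \left(-46\right) 46 = -2116$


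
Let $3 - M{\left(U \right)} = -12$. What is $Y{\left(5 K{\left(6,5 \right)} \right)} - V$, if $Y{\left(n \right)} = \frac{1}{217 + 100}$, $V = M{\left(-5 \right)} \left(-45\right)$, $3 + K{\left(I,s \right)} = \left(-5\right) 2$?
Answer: $\frac{213976}{317} \approx 675.0$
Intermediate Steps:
$K{\left(I,s \right)} = -13$ ($K{\left(I,s \right)} = -3 - 10 = -13$)
$M{\left(U \right)} = 15$ ($M{\left(U \right)} = 3 - -12 = 3 + 12 = 15$)
$V = -675$ ($V = 15 \left(-45\right) = -675$)
$Y{\left(n \right)} = \frac{1}{317}$
$Y{\left(5 K{\left(6,5 \right)} \right)} - V = \frac{1}{317} - -675 = \frac{1}{317} + 675 = \frac{213976}{317}$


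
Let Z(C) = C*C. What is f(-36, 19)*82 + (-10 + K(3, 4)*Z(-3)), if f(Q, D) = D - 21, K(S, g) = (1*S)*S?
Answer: -93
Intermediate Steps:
K(S, g) = S² (K(S, g) = S*S = S²)
Z(C) = C²
f(Q, D) = -21 + D
f(-36, 19)*82 + (-10 + K(3, 4)*Z(-3)) = (-21 + 19)*82 + (-10 + 3²*(-3)²) = -2*82 + (-10 + 9*9) = -164 + (-10 + 81) = -164 + 71 = -93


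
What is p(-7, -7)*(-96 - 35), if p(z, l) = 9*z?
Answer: 8253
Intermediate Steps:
p(-7, -7)*(-96 - 35) = (9*(-7))*(-96 - 35) = -63*(-131) = 8253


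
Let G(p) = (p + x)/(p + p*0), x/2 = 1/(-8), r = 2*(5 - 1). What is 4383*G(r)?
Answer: 135873/32 ≈ 4246.0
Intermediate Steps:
r = 8 (r = 2*4 = 8)
x = -1/4 (x = 2/(-8) = 2*(-1/8) = -1/4 ≈ -0.25000)
G(p) = (-1/4 + p)/p (G(p) = (p - 1/4)/(p + p*0) = (-1/4 + p)/(p + 0) = (-1/4 + p)/p)
4383*G(r) = 4383*((-1/4 + 8)/8) = 4383*((1/8)*(31/4)) = 4383*(31/32) = 135873/32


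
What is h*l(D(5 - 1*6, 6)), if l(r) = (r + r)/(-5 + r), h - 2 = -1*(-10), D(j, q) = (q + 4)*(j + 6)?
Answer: 80/3 ≈ 26.667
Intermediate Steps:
D(j, q) = (4 + q)*(6 + j)
h = 12 (h = 2 - 1*(-10) = 2 + 10 = 12)
l(r) = 2*r/(-5 + r) (l(r) = (2*r)/(-5 + r) = 2*r/(-5 + r))
h*l(D(5 - 1*6, 6)) = 12*(2*(24 + 4*(5 - 1*6) + 6*6 + (5 - 1*6)*6)/(-5 + (24 + 4*(5 - 1*6) + 6*6 + (5 - 1*6)*6))) = 12*(2*(24 + 4*(5 - 6) + 36 + (5 - 6)*6)/(-5 + (24 + 4*(5 - 6) + 36 + (5 - 6)*6))) = 12*(2*(24 + 4*(-1) + 36 - 1*6)/(-5 + (24 + 4*(-1) + 36 - 1*6))) = 12*(2*(24 - 4 + 36 - 6)/(-5 + (24 - 4 + 36 - 6))) = 12*(2*50/(-5 + 50)) = 12*(2*50/45) = 12*(2*50*(1/45)) = 12*(20/9) = 80/3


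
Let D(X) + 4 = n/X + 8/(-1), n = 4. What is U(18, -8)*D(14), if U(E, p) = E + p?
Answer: -820/7 ≈ -117.14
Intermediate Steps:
D(X) = -12 + 4/X (D(X) = -4 + (4/X + 8/(-1)) = -4 + (4/X + 8*(-1)) = -4 + (4/X - 8) = -4 + (-8 + 4/X) = -12 + 4/X)
U(18, -8)*D(14) = (18 - 8)*(-12 + 4/14) = 10*(-12 + 4*(1/14)) = 10*(-12 + 2/7) = 10*(-82/7) = -820/7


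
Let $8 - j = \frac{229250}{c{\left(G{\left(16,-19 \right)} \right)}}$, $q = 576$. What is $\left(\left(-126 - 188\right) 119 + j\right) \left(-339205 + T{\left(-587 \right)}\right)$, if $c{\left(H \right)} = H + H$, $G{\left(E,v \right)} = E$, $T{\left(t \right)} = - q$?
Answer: $\frac{242044014693}{16} \approx 1.5128 \cdot 10^{10}$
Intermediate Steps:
$T{\left(t \right)} = -576$ ($T{\left(t \right)} = \left(-1\right) 576 = -576$)
$c{\left(H \right)} = 2 H$
$j = - \frac{114497}{16}$ ($j = 8 - \frac{229250}{2 \cdot 16} = 8 - \frac{229250}{32} = 8 - 229250 \cdot \frac{1}{32} = 8 - \frac{114625}{16} = - \frac{114497}{16} \approx -7156.1$)
$\left(\left(-126 - 188\right) 119 + j\right) \left(-339205 + T{\left(-587 \right)}\right) = \left(\left(-126 - 188\right) 119 - \frac{114497}{16}\right) \left(-339205 - 576\right) = \left(\left(-314\right) 119 - \frac{114497}{16}\right) \left(-339781\right) = \left(-37366 - \frac{114497}{16}\right) \left(-339781\right) = \left(- \frac{712353}{16}\right) \left(-339781\right) = \frac{242044014693}{16}$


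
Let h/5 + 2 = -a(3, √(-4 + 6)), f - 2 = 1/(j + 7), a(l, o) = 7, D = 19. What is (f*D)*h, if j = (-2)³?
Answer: -855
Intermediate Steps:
j = -8
f = 1 (f = 2 + 1/(-8 + 7) = 2 + 1/(-1) = 2 - 1 = 1)
h = -45 (h = -10 + 5*(-1*7) = -10 + 5*(-7) = -10 - 35 = -45)
(f*D)*h = (1*19)*(-45) = 19*(-45) = -855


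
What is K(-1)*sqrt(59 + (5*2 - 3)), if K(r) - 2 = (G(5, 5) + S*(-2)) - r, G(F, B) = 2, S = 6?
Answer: -7*sqrt(66) ≈ -56.868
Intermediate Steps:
K(r) = -8 - r (K(r) = 2 + ((2 + 6*(-2)) - r) = 2 + ((2 - 12) - r) = 2 + (-10 - r) = -8 - r)
K(-1)*sqrt(59 + (5*2 - 3)) = (-8 - 1*(-1))*sqrt(59 + (5*2 - 3)) = (-8 + 1)*sqrt(59 + (10 - 3)) = -7*sqrt(59 + 7) = -7*sqrt(66)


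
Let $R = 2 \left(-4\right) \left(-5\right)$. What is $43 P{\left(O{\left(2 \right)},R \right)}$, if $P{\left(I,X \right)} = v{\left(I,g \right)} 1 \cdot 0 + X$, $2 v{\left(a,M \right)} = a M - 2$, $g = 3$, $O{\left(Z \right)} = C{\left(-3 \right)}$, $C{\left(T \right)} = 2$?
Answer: $1720$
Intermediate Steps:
$O{\left(Z \right)} = 2$
$R = 40$ ($R = \left(-8\right) \left(-5\right) = 40$)
$v{\left(a,M \right)} = -1 + \frac{M a}{2}$ ($v{\left(a,M \right)} = \frac{a M - 2}{2} = \frac{M a - 2}{2} = \frac{-2 + M a}{2} = -1 + \frac{M a}{2}$)
$P{\left(I,X \right)} = X$ ($P{\left(I,X \right)} = \left(-1 + \frac{1}{2} \cdot 3 I\right) 1 \cdot 0 + X = \left(-1 + \frac{3 I}{2}\right) 0 + X = 0 + X = X$)
$43 P{\left(O{\left(2 \right)},R \right)} = 43 \cdot 40 = 1720$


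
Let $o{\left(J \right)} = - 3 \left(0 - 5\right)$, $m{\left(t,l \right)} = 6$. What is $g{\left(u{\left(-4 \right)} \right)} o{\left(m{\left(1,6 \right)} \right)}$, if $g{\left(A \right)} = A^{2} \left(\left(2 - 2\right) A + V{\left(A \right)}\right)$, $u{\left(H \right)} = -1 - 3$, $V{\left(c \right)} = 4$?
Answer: $960$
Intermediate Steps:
$o{\left(J \right)} = 15$ ($o{\left(J \right)} = \left(-3\right) \left(-5\right) = 15$)
$u{\left(H \right)} = -4$
$g{\left(A \right)} = 4 A^{2}$ ($g{\left(A \right)} = A^{2} \left(\left(2 - 2\right) A + 4\right) = A^{2} \left(0 A + 4\right) = A^{2} \left(0 + 4\right) = A^{2} \cdot 4 = 4 A^{2}$)
$g{\left(u{\left(-4 \right)} \right)} o{\left(m{\left(1,6 \right)} \right)} = 4 \left(-4\right)^{2} \cdot 15 = 4 \cdot 16 \cdot 15 = 64 \cdot 15 = 960$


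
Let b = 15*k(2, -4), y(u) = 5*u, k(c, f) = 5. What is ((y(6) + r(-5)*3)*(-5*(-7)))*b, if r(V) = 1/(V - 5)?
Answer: 155925/2 ≈ 77963.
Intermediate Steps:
r(V) = 1/(-5 + V)
b = 75 (b = 15*5 = 75)
((y(6) + r(-5)*3)*(-5*(-7)))*b = ((5*6 + 3/(-5 - 5))*(-5*(-7)))*75 = ((30 + 3/(-10))*35)*75 = ((30 - ⅒*3)*35)*75 = ((30 - 3/10)*35)*75 = ((297/10)*35)*75 = (2079/2)*75 = 155925/2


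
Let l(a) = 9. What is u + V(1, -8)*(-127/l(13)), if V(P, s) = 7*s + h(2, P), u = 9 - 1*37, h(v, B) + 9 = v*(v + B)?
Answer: 7241/9 ≈ 804.56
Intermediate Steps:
h(v, B) = -9 + v*(B + v) (h(v, B) = -9 + v*(v + B) = -9 + v*(B + v))
u = -28 (u = 9 - 37 = -28)
V(P, s) = -5 + 2*P + 7*s (V(P, s) = 7*s + (-9 + 2² + P*2) = 7*s + (-9 + 4 + 2*P) = 7*s + (-5 + 2*P) = -5 + 2*P + 7*s)
u + V(1, -8)*(-127/l(13)) = -28 + (-5 + 2*1 + 7*(-8))*(-127/9) = -28 + (-5 + 2 - 56)*(-127*⅑) = -28 - 59*(-127/9) = -28 + 7493/9 = 7241/9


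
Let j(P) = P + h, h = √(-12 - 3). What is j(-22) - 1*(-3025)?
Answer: 3003 + I*√15 ≈ 3003.0 + 3.873*I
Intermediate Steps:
h = I*√15 (h = √(-15) = I*√15 ≈ 3.873*I)
j(P) = P + I*√15
j(-22) - 1*(-3025) = (-22 + I*√15) - 1*(-3025) = (-22 + I*√15) + 3025 = 3003 + I*√15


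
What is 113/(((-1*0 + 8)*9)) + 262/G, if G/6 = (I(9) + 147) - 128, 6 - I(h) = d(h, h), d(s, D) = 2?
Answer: 5743/1656 ≈ 3.4680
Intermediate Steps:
I(h) = 4 (I(h) = 6 - 1*2 = 6 - 2 = 4)
G = 138 (G = 6*((4 + 147) - 128) = 6*(151 - 128) = 6*23 = 138)
113/(((-1*0 + 8)*9)) + 262/G = 113/(((-1*0 + 8)*9)) + 262/138 = 113/(((0 + 8)*9)) + 262*(1/138) = 113/((8*9)) + 131/69 = 113/72 + 131/69 = 5743/1656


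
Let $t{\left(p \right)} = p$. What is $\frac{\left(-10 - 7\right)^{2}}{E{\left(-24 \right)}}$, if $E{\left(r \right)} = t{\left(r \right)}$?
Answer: $- \frac{289}{24} \approx -12.042$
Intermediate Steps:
$E{\left(r \right)} = r$
$\frac{\left(-10 - 7\right)^{2}}{E{\left(-24 \right)}} = \frac{\left(-10 - 7\right)^{2}}{-24} = \left(-17\right)^{2} \left(- \frac{1}{24}\right) = 289 \left(- \frac{1}{24}\right) = - \frac{289}{24}$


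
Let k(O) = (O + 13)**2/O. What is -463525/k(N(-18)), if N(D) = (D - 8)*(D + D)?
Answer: -33373800/69277 ≈ -481.74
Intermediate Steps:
N(D) = 2*D*(-8 + D) (N(D) = (-8 + D)*(2*D) = 2*D*(-8 + D))
k(O) = (13 + O)**2/O
-463525/k(N(-18)) = -463525*(-36*(-8 - 18)/(13 + 2*(-18)*(-8 - 18))**2) = -463525*936/(13 + 2*(-18)*(-26))**2 = -463525*936/(13 + 936)**2 = -463525/((1/936)*949**2) = -463525/((1/936)*900601) = -463525/69277/72 = -463525*72/69277 = -33373800/69277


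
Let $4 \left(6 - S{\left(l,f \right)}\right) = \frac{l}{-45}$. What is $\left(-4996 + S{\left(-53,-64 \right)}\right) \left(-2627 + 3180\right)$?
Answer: $- \frac{496733909}{180} \approx -2.7596 \cdot 10^{6}$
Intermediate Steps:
$S{\left(l,f \right)} = 6 + \frac{l}{180}$ ($S{\left(l,f \right)} = 6 - \frac{l \frac{1}{-45}}{4} = 6 - \frac{l \left(- \frac{1}{45}\right)}{4} = 6 - \frac{\left(- \frac{1}{45}\right) l}{4} = 6 + \frac{l}{180}$)
$\left(-4996 + S{\left(-53,-64 \right)}\right) \left(-2627 + 3180\right) = \left(-4996 + \left(6 + \frac{1}{180} \left(-53\right)\right)\right) \left(-2627 + 3180\right) = \left(-4996 + \left(6 - \frac{53}{180}\right)\right) 553 = \left(-4996 + \frac{1027}{180}\right) 553 = \left(- \frac{898253}{180}\right) 553 = - \frac{496733909}{180}$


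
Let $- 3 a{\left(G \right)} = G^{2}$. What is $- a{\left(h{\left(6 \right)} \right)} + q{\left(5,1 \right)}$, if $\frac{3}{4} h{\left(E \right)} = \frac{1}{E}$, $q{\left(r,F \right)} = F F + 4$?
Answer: $\frac{1219}{243} \approx 5.0165$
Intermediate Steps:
$q{\left(r,F \right)} = 4 + F^{2}$ ($q{\left(r,F \right)} = F^{2} + 4 = 4 + F^{2}$)
$h{\left(E \right)} = \frac{4}{3 E}$
$a{\left(G \right)} = - \frac{G^{2}}{3}$
$- a{\left(h{\left(6 \right)} \right)} + q{\left(5,1 \right)} = - \frac{\left(-1\right) \left(\frac{4}{3 \cdot 6}\right)^{2}}{3} + \left(4 + 1^{2}\right) = - \frac{\left(-1\right) \left(\frac{4}{3} \cdot \frac{1}{6}\right)^{2}}{3} + \left(4 + 1\right) = - \frac{\left(-1\right) \left(\frac{2}{9}\right)^{2}}{3} + 5 = - \frac{\left(-1\right) 4}{3 \cdot 81} + 5 = \left(-1\right) \left(- \frac{4}{243}\right) + 5 = \frac{4}{243} + 5 = \frac{1219}{243}$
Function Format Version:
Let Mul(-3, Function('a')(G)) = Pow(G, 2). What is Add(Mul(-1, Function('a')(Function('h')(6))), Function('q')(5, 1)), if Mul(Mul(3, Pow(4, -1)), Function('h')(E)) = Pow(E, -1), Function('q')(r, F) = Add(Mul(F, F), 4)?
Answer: Rational(1219, 243) ≈ 5.0165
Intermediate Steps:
Function('q')(r, F) = Add(4, Pow(F, 2)) (Function('q')(r, F) = Add(Pow(F, 2), 4) = Add(4, Pow(F, 2)))
Function('h')(E) = Mul(Rational(4, 3), Pow(E, -1))
Function('a')(G) = Mul(Rational(-1, 3), Pow(G, 2))
Add(Mul(-1, Function('a')(Function('h')(6))), Function('q')(5, 1)) = Add(Mul(-1, Mul(Rational(-1, 3), Pow(Mul(Rational(4, 3), Pow(6, -1)), 2))), Add(4, Pow(1, 2))) = Add(Mul(-1, Mul(Rational(-1, 3), Pow(Mul(Rational(4, 3), Rational(1, 6)), 2))), Add(4, 1)) = Add(Mul(-1, Mul(Rational(-1, 3), Pow(Rational(2, 9), 2))), 5) = Add(Mul(-1, Mul(Rational(-1, 3), Rational(4, 81))), 5) = Add(Mul(-1, Rational(-4, 243)), 5) = Add(Rational(4, 243), 5) = Rational(1219, 243)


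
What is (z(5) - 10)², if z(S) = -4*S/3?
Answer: 2500/9 ≈ 277.78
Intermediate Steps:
z(S) = -4*S/3
(z(5) - 10)² = (-4/3*5 - 10)² = (-20/3 - 10)² = (-50/3)² = 2500/9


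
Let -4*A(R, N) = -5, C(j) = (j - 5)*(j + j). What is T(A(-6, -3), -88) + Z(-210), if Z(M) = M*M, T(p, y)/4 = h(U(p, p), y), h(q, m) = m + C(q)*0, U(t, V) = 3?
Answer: 43748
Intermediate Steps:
C(j) = 2*j*(-5 + j) (C(j) = (-5 + j)*(2*j) = 2*j*(-5 + j))
A(R, N) = 5/4 (A(R, N) = -1/4*(-5) = 5/4)
h(q, m) = m (h(q, m) = m + (2*q*(-5 + q))*0 = m + 0 = m)
T(p, y) = 4*y
Z(M) = M**2
T(A(-6, -3), -88) + Z(-210) = 4*(-88) + (-210)**2 = -352 + 44100 = 43748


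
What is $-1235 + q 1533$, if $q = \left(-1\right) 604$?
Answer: $-927167$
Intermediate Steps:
$q = -604$
$-1235 + q 1533 = -1235 - 925932 = -927167$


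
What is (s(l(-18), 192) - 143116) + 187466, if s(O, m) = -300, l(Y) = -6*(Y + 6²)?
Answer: 44050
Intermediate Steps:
l(Y) = -216 - 6*Y (l(Y) = -6*(Y + 36) = -6*(36 + Y) = -216 - 6*Y)
(s(l(-18), 192) - 143116) + 187466 = (-300 - 143116) + 187466 = -143416 + 187466 = 44050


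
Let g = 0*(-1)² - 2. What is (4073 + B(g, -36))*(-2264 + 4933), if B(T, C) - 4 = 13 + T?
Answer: 10910872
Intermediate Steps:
g = -2 (g = 0*1 - 2 = 0 - 2 = -2)
B(T, C) = 17 + T (B(T, C) = 4 + (13 + T) = 17 + T)
(4073 + B(g, -36))*(-2264 + 4933) = (4073 + (17 - 2))*(-2264 + 4933) = (4073 + 15)*2669 = 4088*2669 = 10910872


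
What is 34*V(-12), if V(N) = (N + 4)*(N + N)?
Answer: 6528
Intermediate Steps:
V(N) = 2*N*(4 + N) (V(N) = (4 + N)*(2*N) = 2*N*(4 + N))
34*V(-12) = 34*(2*(-12)*(4 - 12)) = 34*(2*(-12)*(-8)) = 34*192 = 6528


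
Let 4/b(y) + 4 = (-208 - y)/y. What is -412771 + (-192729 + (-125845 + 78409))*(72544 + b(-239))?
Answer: -5732071560119/329 ≈ -1.7423e+10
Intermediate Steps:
b(y) = 4/(-4 + (-208 - y)/y)
-412771 + (-192729 + (-125845 + 78409))*(72544 + b(-239)) = -412771 + (-192729 + (-125845 + 78409))*(72544 - 4*(-239)/(208 + 5*(-239))) = -412771 + (-192729 - 47436)*(72544 - 4*(-239)/(208 - 1195)) = -412771 - 240165*(72544 - 4*(-239)/(-987)) = -412771 - 240165*(72544 - 4*(-239)*(-1/987)) = -412771 - 240165*(72544 - 956/987) = -412771 - 240165*71599972/987 = -412771 - 5731935758460/329 = -5732071560119/329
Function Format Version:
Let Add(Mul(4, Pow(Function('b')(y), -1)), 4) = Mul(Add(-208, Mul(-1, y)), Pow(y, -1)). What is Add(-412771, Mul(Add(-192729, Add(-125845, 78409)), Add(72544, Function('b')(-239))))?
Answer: Rational(-5732071560119, 329) ≈ -1.7423e+10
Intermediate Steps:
Function('b')(y) = Mul(4, Pow(Add(-4, Mul(Pow(y, -1), Add(-208, Mul(-1, y)))), -1)) (Function('b')(y) = Mul(4, Pow(Add(-4, Mul(Add(-208, Mul(-1, y)), Pow(y, -1))), -1)) = Mul(4, Pow(Add(-4, Mul(Pow(y, -1), Add(-208, Mul(-1, y)))), -1)))
Add(-412771, Mul(Add(-192729, Add(-125845, 78409)), Add(72544, Function('b')(-239)))) = Add(-412771, Mul(Add(-192729, Add(-125845, 78409)), Add(72544, Mul(-4, -239, Pow(Add(208, Mul(5, -239)), -1))))) = Add(-412771, Mul(Add(-192729, -47436), Add(72544, Mul(-4, -239, Pow(Add(208, -1195), -1))))) = Add(-412771, Mul(-240165, Add(72544, Mul(-4, -239, Pow(-987, -1))))) = Add(-412771, Mul(-240165, Add(72544, Mul(-4, -239, Rational(-1, 987))))) = Add(-412771, Mul(-240165, Add(72544, Rational(-956, 987)))) = Add(-412771, Mul(-240165, Rational(71599972, 987))) = Add(-412771, Rational(-5731935758460, 329)) = Rational(-5732071560119, 329)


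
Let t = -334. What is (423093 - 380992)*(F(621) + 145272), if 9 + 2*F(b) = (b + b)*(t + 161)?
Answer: 3185740569/2 ≈ 1.5929e+9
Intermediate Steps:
F(b) = -9/2 - 173*b (F(b) = -9/2 + ((b + b)*(-334 + 161))/2 = -9/2 + ((2*b)*(-173))/2 = -9/2 + (-346*b)/2 = -9/2 - 173*b)
(423093 - 380992)*(F(621) + 145272) = (423093 - 380992)*((-9/2 - 173*621) + 145272) = 42101*((-9/2 - 107433) + 145272) = 42101*(-214875/2 + 145272) = 42101*(75669/2) = 3185740569/2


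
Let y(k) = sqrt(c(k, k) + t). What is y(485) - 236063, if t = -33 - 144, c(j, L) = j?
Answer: -236063 + 2*sqrt(77) ≈ -2.3605e+5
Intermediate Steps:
t = -177
y(k) = sqrt(-177 + k) (y(k) = sqrt(k - 177) = sqrt(-177 + k))
y(485) - 236063 = sqrt(-177 + 485) - 236063 = sqrt(308) - 236063 = 2*sqrt(77) - 236063 = -236063 + 2*sqrt(77)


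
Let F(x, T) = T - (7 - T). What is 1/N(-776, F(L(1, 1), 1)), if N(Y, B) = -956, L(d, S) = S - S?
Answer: -1/956 ≈ -0.0010460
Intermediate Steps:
L(d, S) = 0
F(x, T) = -7 + 2*T (F(x, T) = T + (-7 + T) = -7 + 2*T)
1/N(-776, F(L(1, 1), 1)) = 1/(-956) = -1/956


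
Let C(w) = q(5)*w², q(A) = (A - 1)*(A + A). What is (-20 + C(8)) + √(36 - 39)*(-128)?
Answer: 2540 - 128*I*√3 ≈ 2540.0 - 221.7*I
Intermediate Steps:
q(A) = 2*A*(-1 + A) (q(A) = (-1 + A)*(2*A) = 2*A*(-1 + A))
C(w) = 40*w² (C(w) = (2*5*(-1 + 5))*w² = (2*5*4)*w² = 40*w²)
(-20 + C(8)) + √(36 - 39)*(-128) = (-20 + 40*8²) + √(36 - 39)*(-128) = (-20 + 40*64) + √(-3)*(-128) = (-20 + 2560) + (I*√3)*(-128) = 2540 - 128*I*√3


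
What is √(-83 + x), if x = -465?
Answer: 2*I*√137 ≈ 23.409*I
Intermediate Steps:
√(-83 + x) = √(-83 - 465) = √(-548) = 2*I*√137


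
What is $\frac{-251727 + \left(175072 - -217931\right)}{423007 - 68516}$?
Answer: $\frac{141276}{354491} \approx 0.39853$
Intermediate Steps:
$\frac{-251727 + \left(175072 - -217931\right)}{423007 - 68516} = \frac{-251727 + \left(175072 + 217931\right)}{354491} = \left(-251727 + 393003\right) \frac{1}{354491} = 141276 \cdot \frac{1}{354491} = \frac{141276}{354491}$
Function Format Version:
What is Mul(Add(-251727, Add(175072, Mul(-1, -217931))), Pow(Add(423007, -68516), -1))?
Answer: Rational(141276, 354491) ≈ 0.39853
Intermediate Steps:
Mul(Add(-251727, Add(175072, Mul(-1, -217931))), Pow(Add(423007, -68516), -1)) = Mul(Add(-251727, Add(175072, 217931)), Pow(354491, -1)) = Mul(Add(-251727, 393003), Rational(1, 354491)) = Mul(141276, Rational(1, 354491)) = Rational(141276, 354491)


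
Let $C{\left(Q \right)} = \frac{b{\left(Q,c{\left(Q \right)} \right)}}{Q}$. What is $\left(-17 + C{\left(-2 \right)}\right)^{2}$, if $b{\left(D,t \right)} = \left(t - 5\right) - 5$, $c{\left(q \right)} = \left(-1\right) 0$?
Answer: $144$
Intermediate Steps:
$c{\left(q \right)} = 0$
$b{\left(D,t \right)} = -10 + t$ ($b{\left(D,t \right)} = \left(-5 + t\right) - 5 = -10 + t$)
$C{\left(Q \right)} = - \frac{10}{Q}$ ($C{\left(Q \right)} = \frac{-10 + 0}{Q} = - \frac{10}{Q}$)
$\left(-17 + C{\left(-2 \right)}\right)^{2} = \left(-17 - \frac{10}{-2}\right)^{2} = \left(-17 - -5\right)^{2} = \left(-17 + 5\right)^{2} = \left(-12\right)^{2} = 144$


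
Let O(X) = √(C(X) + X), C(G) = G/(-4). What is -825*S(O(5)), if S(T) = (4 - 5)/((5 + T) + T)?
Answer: 825/2 - 165*√15/2 ≈ 92.979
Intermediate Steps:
C(G) = -G/4 (C(G) = G*(-¼) = -G/4)
O(X) = √3*√X/2 (O(X) = √(-X/4 + X) = √(3*X/4) = √3*√X/2)
S(T) = -1/(5 + 2*T)
-825*S(O(5)) = -(-825)/(5 + 2*(√3*√5/2)) = -(-825)/(5 + 2*(√15/2)) = -(-825)/(5 + √15) = 825/(5 + √15)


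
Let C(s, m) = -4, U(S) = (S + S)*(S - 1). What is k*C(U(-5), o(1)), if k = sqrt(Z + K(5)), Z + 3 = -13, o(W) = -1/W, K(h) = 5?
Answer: -4*I*sqrt(11) ≈ -13.266*I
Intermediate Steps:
U(S) = 2*S*(-1 + S) (U(S) = (2*S)*(-1 + S) = 2*S*(-1 + S))
Z = -16 (Z = -3 - 13 = -16)
k = I*sqrt(11) (k = sqrt(-16 + 5) = sqrt(-11) = I*sqrt(11) ≈ 3.3166*I)
k*C(U(-5), o(1)) = (I*sqrt(11))*(-4) = -4*I*sqrt(11)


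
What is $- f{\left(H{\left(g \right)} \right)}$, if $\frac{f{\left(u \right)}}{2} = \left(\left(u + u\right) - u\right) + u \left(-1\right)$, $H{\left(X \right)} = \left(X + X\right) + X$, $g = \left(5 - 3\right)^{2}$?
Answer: $0$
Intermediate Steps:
$g = 4$ ($g = 2^{2} = 4$)
$H{\left(X \right)} = 3 X$ ($H{\left(X \right)} = 2 X + X = 3 X$)
$f{\left(u \right)} = 0$ ($f{\left(u \right)} = 2 \left(\left(\left(u + u\right) - u\right) + u \left(-1\right)\right) = 2 \left(\left(2 u - u\right) - u\right) = 2 \left(u - u\right) = 2 \cdot 0 = 0$)
$- f{\left(H{\left(g \right)} \right)} = \left(-1\right) 0 = 0$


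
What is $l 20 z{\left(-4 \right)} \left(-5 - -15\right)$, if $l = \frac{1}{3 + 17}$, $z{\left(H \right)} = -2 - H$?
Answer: $20$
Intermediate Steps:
$l = \frac{1}{20} \approx 0.05$
$l 20 z{\left(-4 \right)} \left(-5 - -15\right) = \frac{1}{20} \cdot 20 \left(-2 - -4\right) \left(-5 - -15\right) = 1 \left(-2 + 4\right) \left(-5 + \left(-5 + 20\right)\right) = 1 \cdot 2 \left(-5 + 15\right) = 1 \cdot 2 \cdot 10 = 1 \cdot 20 = 20$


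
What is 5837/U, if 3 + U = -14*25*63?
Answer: -5837/22053 ≈ -0.26468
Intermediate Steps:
U = -22053 (U = -3 - 14*25*63 = -3 - 350*63 = -3 - 22050 = -22053)
5837/U = 5837/(-22053) = 5837*(-1/22053) = -5837/22053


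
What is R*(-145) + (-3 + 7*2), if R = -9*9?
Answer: 11756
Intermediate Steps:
R = -81
R*(-145) + (-3 + 7*2) = -81*(-145) + (-3 + 7*2) = 11745 + (-3 + 14) = 11745 + 11 = 11756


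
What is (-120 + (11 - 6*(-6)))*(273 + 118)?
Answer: -28543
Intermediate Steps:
(-120 + (11 - 6*(-6)))*(273 + 118) = (-120 + (11 + 36))*391 = (-120 + 47)*391 = -73*391 = -28543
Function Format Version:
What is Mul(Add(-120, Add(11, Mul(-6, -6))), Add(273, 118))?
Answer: -28543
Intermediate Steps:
Mul(Add(-120, Add(11, Mul(-6, -6))), Add(273, 118)) = Mul(Add(-120, Add(11, 36)), 391) = Mul(Add(-120, 47), 391) = Mul(-73, 391) = -28543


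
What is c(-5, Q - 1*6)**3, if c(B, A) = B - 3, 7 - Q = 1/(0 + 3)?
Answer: -512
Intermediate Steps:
Q = 20/3 (Q = 7 - 1/(0 + 3) = 7 - 1/3 = 20/3 ≈ 6.6667)
c(B, A) = -3 + B
c(-5, Q - 1*6)**3 = (-3 - 5)**3 = (-8)**3 = -512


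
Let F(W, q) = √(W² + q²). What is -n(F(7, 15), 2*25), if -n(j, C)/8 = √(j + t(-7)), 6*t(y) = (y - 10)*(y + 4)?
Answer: 4*√(34 + 4*√274) ≈ 40.042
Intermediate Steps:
t(y) = (-10 + y)*(4 + y)/6 (t(y) = ((y - 10)*(y + 4))/6 = ((-10 + y)*(4 + y))/6 = (-10 + y)*(4 + y)/6)
n(j, C) = -8*√(17/2 + j) (n(j, C) = -8*√(j + (-20/3 - 1*(-7) + (⅙)*(-7)²)) = -8*√(j + (-20/3 + 7 + (⅙)*49)) = -8*√(j + (-20/3 + 7 + 49/6)) = -8*√(j + 17/2) = -8*√(17/2 + j))
-n(F(7, 15), 2*25) = -(-4)*√(34 + 4*√(7² + 15²)) = -(-4)*√(34 + 4*√(49 + 225)) = -(-4)*√(34 + 4*√274) = 4*√(34 + 4*√274)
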